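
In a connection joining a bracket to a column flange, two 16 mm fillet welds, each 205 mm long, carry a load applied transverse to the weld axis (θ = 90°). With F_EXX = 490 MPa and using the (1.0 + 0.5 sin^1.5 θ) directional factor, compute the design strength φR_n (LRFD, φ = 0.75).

φR_n ≈ 1530 kN

t_e = 0.707 × 16 = 11.31 mm; A_we = 11.31 × 410 = 4638 mm².
Directional factor: 1.0 + 0.5 sin^1.5(90°) = 1.5.
F_nw = 0.6 × 490 × 1.5 = 441 MPa.
φR_n = 0.75 × 441 × 4638 × 10⁻³ = 1534 kN.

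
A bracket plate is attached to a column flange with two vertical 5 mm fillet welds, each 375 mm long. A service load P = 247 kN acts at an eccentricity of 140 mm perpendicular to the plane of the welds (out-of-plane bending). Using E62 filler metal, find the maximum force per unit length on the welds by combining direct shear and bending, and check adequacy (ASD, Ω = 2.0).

E62XX → F_EXX = 620 MPa.
L_w = 2 × 375 = 750 mm; section modulus (unit throat) S = 2 × L²/6 = 46880 mm².
Direct shear f_v = P/L_w = 247×10³/750 = 329.3 N/mm.
Moment M = P × e = 247×10³ × 140 = 34580000 N·mm; bending f_b = M/S = 737.7 N/mm.
f_max = √(f_v² + f_b²) = √(329.3² + 737.7²) = 807.9 N/mm.
r_n/Ω = (1/2.0) × 0.6 × 620 × (0.707 × 5) = 657.5 N/mm → NOT adequate.

f_max ≈ 808 N/mm; NOT adequate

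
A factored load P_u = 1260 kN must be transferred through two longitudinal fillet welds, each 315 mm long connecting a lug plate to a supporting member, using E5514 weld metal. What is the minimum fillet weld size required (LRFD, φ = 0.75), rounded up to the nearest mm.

E55XX → F_EXX = 550 MPa.
Total weld length L = 630 mm.
Required throat t_e = P_u / (φ × 0.6 F_EXX × L) = 1260 / (0.75 × 0.6 × 550 × 630 × 10⁻³) = 8.081 mm.
Required leg w = t_e / 0.707 = 11.43 mm → use 12 mm.

w = 12 mm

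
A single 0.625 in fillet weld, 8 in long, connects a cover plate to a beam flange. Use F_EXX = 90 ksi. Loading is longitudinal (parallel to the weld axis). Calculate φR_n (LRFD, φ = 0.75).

φR_n ≈ 143 kips

Effective throat t_e = 0.707 × 0.625 = 0.4419 in.
Total length L = 8 in; A_we = 0.4419 × 8 = 3.535 in².
F_nw = 0.6 F_EXX = 0.6 × 90 = 54 ksi.
φR_n = 0.75 × 54 × 3.535 = 143.2 kips.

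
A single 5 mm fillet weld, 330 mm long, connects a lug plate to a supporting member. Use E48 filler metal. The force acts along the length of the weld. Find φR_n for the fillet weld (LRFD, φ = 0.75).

φR_n ≈ 252 kN

E48XX → F_EXX = 480 MPa.
Effective throat t_e = 0.707 × 5 = 3.535 mm.
Total length L = 330 mm; A_we = 3.535 × 330 = 1167 mm².
F_nw = 0.6 F_EXX = 0.6 × 480 = 288 MPa.
φR_n = 0.75 × 288 × 1167 × 10⁻³ = 252 kN.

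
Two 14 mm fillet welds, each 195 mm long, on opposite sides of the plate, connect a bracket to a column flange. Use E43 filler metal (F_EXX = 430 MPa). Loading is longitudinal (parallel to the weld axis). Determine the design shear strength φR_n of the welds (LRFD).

φR_n ≈ 747 kN

Effective throat t_e = 0.707 × 14 = 9.898 mm.
Total length L = 390 mm; A_we = 9.898 × 390 = 3860 mm².
F_nw = 0.6 F_EXX = 0.6 × 430 = 258 MPa.
φR_n = 0.75 × 258 × 3860 × 10⁻³ = 747 kN.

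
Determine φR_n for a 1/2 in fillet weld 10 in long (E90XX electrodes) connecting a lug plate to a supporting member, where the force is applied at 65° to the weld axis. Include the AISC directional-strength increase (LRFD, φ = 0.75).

E90XX → F_EXX = 90 ksi.
t_e = 0.707 × 0.5 = 0.3535 in; A_we = 0.3535 × 10 = 3.535 in².
Directional factor: 1.0 + 0.5 sin^1.5(65°) = 1.431.
F_nw = 0.6 × 90 × 1.431 = 77.3 ksi.
φR_n = 0.75 × 77.3 × 3.535 = 204.9 kip.

φR_n ≈ 205 kip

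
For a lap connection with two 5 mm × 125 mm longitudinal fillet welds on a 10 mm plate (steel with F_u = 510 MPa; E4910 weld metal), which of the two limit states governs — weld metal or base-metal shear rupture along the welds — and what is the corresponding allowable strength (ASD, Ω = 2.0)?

E49XX → F_EXX = 490 MPa.
t_e = 0.707 × 5 = 3.535 mm; L = 250 mm.
Weld metal: R_n/Ω = (1/2.0) × 0.6 × 490 × 3.535 × 250 × 10⁻³ = 129.9 kN.
Base metal (shear rupture): R_n/Ω = (1/2.0) × 0.6 × 510 × 10 × 250 × 10⁻³ = 382.5 kN.
Governing: weld metal.

R_n/Ω ≈ 130 kN (weld metal governs)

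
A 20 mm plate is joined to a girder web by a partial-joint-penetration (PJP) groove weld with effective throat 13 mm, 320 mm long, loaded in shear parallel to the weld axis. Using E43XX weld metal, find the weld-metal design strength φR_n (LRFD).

φR_n ≈ 805 kN

E43XX → F_EXX = 430 MPa.
Effective throat (given) t_e = 13 mm.
A_we = 13 × 320 = 4160 mm².
F_nw = 0.6 F_EXX = 258 MPa.
φR_n = 0.75 × 258 × 4160 × 10⁻³ = 805 kN.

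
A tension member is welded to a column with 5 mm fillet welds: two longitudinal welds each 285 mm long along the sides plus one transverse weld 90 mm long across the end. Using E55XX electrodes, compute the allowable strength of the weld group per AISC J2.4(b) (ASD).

E55XX → F_EXX = 550 MPa.
t_e = 0.707 × 5 = 3.535 mm.
R_nwl = 0.6 × 550 × 3.535 × 570 × 10⁻³ = 664.9 kN (longitudinal, 2 welds).
R_nwt = 0.6 × 550 × 3.535 × 90 × 10⁻³ = 105 kN (transverse, base value).
(i) R_nwl + R_nwt = 769.9 kN; (ii) 0.85 R_nwl + 1.5 R_nwt = 722.7 kN.
R_n = max = 769.9 kN [governs: (i)]; R_n/Ω = 385 kN.

R_n/Ω ≈ 385 kN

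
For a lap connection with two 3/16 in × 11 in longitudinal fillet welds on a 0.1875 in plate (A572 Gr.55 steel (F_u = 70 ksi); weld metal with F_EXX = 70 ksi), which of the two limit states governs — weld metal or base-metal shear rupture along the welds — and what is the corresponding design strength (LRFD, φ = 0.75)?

t_e = 0.707 × 0.1875 = 0.1326 in; L = 22 in.
Weld metal: φR_n = 0.75 × 0.6 × 70 × 0.1326 × 22 = 91.87 kips.
Base metal (shear rupture): φR_n = 0.75 × 0.6 × 70 × 0.1875 × 22 = 129.9 kips.
Governing: weld metal.

φR_n ≈ 91.9 kips (weld metal governs)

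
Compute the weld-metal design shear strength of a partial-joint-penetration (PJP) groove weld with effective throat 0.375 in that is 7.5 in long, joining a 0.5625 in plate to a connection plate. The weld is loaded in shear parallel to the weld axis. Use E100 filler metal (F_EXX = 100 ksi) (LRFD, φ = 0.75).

φR_n ≈ 127 kip

Effective throat (given) t_e = 0.375 in.
A_we = 0.375 × 7.5 = 2.812 in².
F_nw = 0.6 F_EXX = 60 ksi.
φR_n = 0.75 × 60 × 2.812 = 126.6 kip.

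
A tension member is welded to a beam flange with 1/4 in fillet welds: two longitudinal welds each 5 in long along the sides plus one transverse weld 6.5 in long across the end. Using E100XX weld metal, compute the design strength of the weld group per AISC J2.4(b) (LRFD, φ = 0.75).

φR_n ≈ 145 kips

E100XX → F_EXX = 100 ksi.
t_e = 0.707 × 0.25 = 0.1767 in.
R_nwl = 0.6 × 100 × 0.1767 × 10 = 106 kips (longitudinal, 2 welds).
R_nwt = 0.6 × 100 × 0.1767 × 6.5 = 68.93 kips (transverse, base value).
(i) R_nwl + R_nwt = 175 kips; (ii) 0.85 R_nwl + 1.5 R_nwt = 193.5 kips.
R_n = max = 193.5 kips [governs: (ii)]; φR_n = 145.2 kips.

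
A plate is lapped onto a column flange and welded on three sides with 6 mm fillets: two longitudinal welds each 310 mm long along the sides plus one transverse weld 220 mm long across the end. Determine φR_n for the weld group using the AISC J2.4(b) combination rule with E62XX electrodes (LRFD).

E62XX → F_EXX = 620 MPa.
t_e = 0.707 × 6 = 4.242 mm.
R_nwl = 0.6 × 620 × 4.242 × 620 × 10⁻³ = 978.4 kN (longitudinal, 2 welds).
R_nwt = 0.6 × 620 × 4.242 × 220 × 10⁻³ = 347.2 kN (transverse, base value).
(i) R_nwl + R_nwt = 1326 kN; (ii) 0.85 R_nwl + 1.5 R_nwt = 1352 kN.
R_n = max = 1352 kN [governs: (ii)]; φR_n = 1014 kN.

φR_n ≈ 1010 kN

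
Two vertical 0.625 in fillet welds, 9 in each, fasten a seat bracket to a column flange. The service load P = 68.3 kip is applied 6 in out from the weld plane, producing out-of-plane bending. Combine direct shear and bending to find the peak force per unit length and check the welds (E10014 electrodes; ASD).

f_max ≈ 15.6 kip/in; NOT adequate

E100XX → F_EXX = 100 ksi.
L_w = 2 × 9 = 18 in; section modulus (unit throat) S = 2 × L²/6 = 27 in².
Direct shear f_v = P/L_w = 68.3/18 = 3.794 kip/in.
Moment M = P × e = 68.3 × 6 = 409.8 kip·in; bending f_b = M/S = 15.18 kip/in.
f_max = √(f_v² + f_b²) = √(3.794² + 15.18²) = 15.64 kip/in.
r_n/Ω = (1/2.0) × 0.6 × 100 × (0.707 × 0.625) = 13.26 kip/in → NOT adequate.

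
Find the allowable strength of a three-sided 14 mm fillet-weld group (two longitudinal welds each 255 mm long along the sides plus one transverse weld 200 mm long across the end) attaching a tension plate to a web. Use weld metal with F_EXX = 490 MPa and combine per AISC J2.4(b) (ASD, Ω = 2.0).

t_e = 0.707 × 14 = 9.898 mm.
R_nwl = 0.6 × 490 × 9.898 × 510 × 10⁻³ = 1484 kN (longitudinal, 2 welds).
R_nwt = 0.6 × 490 × 9.898 × 200 × 10⁻³ = 582 kN (transverse, base value).
(i) R_nwl + R_nwt = 2066 kN; (ii) 0.85 R_nwl + 1.5 R_nwt = 2134 kN.
R_n = max = 2134 kN [governs: (ii)]; R_n/Ω = 1067 kN.

R_n/Ω ≈ 1070 kN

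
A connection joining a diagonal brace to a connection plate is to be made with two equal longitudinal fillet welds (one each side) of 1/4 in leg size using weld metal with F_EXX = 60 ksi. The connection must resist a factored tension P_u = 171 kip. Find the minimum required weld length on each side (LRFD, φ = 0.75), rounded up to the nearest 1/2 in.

L = 18 in on each side

Throat t_e = 0.707 × 0.25 = 0.1767 in.
φr_n = 0.75 × 0.6 × 60 × 0.1767 = 4.772 kip/in.
L_req = P_u / φr_n = 171 / 4.772 = 35.83 in total.
Per side: 35.83 / 2 = 17.92 in.
Round up → use L = 18 in on each side.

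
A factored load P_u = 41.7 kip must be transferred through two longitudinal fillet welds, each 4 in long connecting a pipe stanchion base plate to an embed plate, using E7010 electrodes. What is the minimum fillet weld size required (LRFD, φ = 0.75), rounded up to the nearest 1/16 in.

E70XX → F_EXX = 70 ksi.
Total weld length L = 8 in.
Required throat t_e = P_u / (φ × 0.6 F_EXX × L) = 41.7 / (0.75 × 0.6 × 70 × 8) = 0.1655 in.
Required leg w = t_e / 0.707 = 0.2341 in → use 1/4 in.

w = 1/4 in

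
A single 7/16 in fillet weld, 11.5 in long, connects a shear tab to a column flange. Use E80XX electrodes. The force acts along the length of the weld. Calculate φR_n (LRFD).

E80XX → F_EXX = 80 ksi.
Effective throat t_e = 0.707 × 0.4375 = 0.3093 in.
Total length L = 11.5 in; A_we = 0.3093 × 11.5 = 3.557 in².
F_nw = 0.6 F_EXX = 0.6 × 80 = 48 ksi.
φR_n = 0.75 × 48 × 3.557 = 128.1 kip.

φR_n ≈ 128 kip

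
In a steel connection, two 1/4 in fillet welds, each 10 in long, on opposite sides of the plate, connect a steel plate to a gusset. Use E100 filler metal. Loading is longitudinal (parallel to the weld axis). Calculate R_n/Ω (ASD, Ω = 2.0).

R_n/Ω ≈ 106 kips

E100XX → F_EXX = 100 ksi.
Effective throat t_e = 0.707 × 0.25 = 0.1767 in.
Total length L = 20 in; A_we = 0.1767 × 20 = 3.535 in².
F_nw = 0.6 F_EXX = 0.6 × 100 = 60 ksi.
R_n = 60 × 3.535 = 212.1 kips; R_n/Ω = 212.1/2.0 = 106 kips.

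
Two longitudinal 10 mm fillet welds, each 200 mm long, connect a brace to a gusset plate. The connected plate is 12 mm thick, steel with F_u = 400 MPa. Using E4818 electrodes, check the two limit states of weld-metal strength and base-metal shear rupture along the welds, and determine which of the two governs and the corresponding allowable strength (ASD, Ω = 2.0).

R_n/Ω ≈ 407 kN (weld metal governs)

E48XX → F_EXX = 480 MPa.
t_e = 0.707 × 10 = 7.07 mm; L = 400 mm.
Weld metal: R_n/Ω = (1/2.0) × 0.6 × 480 × 7.07 × 400 × 10⁻³ = 407.2 kN.
Base metal (shear rupture): R_n/Ω = (1/2.0) × 0.6 × 400 × 12 × 400 × 10⁻³ = 576 kN.
Governing: weld metal.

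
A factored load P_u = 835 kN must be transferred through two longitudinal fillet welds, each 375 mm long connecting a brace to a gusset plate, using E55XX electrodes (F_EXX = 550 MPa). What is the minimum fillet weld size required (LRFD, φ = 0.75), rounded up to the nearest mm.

w = 7 mm

Total weld length L = 750 mm.
Required throat t_e = P_u / (φ × 0.6 F_EXX × L) = 835 / (0.75 × 0.6 × 550 × 750 × 10⁻³) = 4.498 mm.
Required leg w = t_e / 0.707 = 6.363 mm → use 7 mm.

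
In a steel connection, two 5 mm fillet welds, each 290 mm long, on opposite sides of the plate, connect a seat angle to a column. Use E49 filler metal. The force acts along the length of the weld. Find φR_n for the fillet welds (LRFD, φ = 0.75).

φR_n ≈ 452 kN

E49XX → F_EXX = 490 MPa.
Effective throat t_e = 0.707 × 5 = 3.535 mm.
Total length L = 580 mm; A_we = 3.535 × 580 = 2050 mm².
F_nw = 0.6 F_EXX = 0.6 × 490 = 294 MPa.
φR_n = 0.75 × 294 × 2050 × 10⁻³ = 452.1 kN.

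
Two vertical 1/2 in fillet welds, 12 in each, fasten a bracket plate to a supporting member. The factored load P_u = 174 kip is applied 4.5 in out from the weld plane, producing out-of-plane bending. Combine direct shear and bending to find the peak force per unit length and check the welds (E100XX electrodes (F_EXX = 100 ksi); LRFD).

f_max ≈ 17.9 kip/in; NOT adequate

L_w = 2 × 12 = 24 in; section modulus (unit throat) S = 2 × L²/6 = 48 in².
Direct shear f_v = P/L_w = 174/24 = 7.25 kip/in.
Moment M = P × e = 174 × 4.5 = 783 kip·in; bending f_b = M/S = 16.31 kip/in.
f_max = √(f_v² + f_b²) = √(7.25² + 16.31²) = 17.85 kip/in.
φr_n = 0.75 × 0.6 × 100 × (0.707 × 0.5) = 15.91 kip/in → NOT adequate.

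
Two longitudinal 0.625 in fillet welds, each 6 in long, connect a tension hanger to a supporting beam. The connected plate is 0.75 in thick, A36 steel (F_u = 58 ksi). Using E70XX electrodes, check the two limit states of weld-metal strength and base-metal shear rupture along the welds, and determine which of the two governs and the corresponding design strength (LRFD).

φR_n ≈ 167 kip (weld metal governs)

E70XX → F_EXX = 70 ksi.
t_e = 0.707 × 0.625 = 0.4419 in; L = 12 in.
Weld metal: φR_n = 0.75 × 0.6 × 70 × 0.4419 × 12 = 167 kip.
Base metal (shear rupture): φR_n = 0.75 × 0.6 × 58 × 0.75 × 12 = 234.9 kip.
Governing: weld metal.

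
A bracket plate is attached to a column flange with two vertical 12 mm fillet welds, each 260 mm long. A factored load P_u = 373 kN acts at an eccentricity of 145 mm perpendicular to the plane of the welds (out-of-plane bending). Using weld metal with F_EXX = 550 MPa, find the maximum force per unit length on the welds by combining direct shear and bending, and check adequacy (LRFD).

L_w = 2 × 260 = 520 mm; section modulus (unit throat) S = 2 × L²/6 = 22530 mm².
Direct shear f_v = P/L_w = 373×10³/520 = 717.3 N/mm.
Moment M = P × e = 373×10³ × 145 = 54085000 N·mm; bending f_b = M/S = 2400 N/mm.
f_max = √(f_v² + f_b²) = √(717.3² + 2400²) = 2505 N/mm.
φr_n = 0.75 × 0.6 × 550 × (0.707 × 12) = 2100 N/mm → NOT adequate.

f_max ≈ 2510 N/mm; NOT adequate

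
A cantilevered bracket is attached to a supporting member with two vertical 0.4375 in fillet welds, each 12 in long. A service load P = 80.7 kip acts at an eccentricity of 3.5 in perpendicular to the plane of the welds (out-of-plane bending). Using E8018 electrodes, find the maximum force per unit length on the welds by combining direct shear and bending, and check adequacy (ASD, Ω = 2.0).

E80XX → F_EXX = 80 ksi.
L_w = 2 × 12 = 24 in; section modulus (unit throat) S = 2 × L²/6 = 48 in².
Direct shear f_v = P/L_w = 80.7/24 = 3.363 kip/in.
Moment M = P × e = 80.7 × 3.5 = 282.45 kip·in; bending f_b = M/S = 5.884 kip/in.
f_max = √(f_v² + f_b²) = √(3.363² + 5.884²) = 6.777 kip/in.
r_n/Ω = (1/2.0) × 0.6 × 80 × (0.707 × 0.4375) = 7.423 kip/in → adequate.

f_max ≈ 6.78 kip/in; adequate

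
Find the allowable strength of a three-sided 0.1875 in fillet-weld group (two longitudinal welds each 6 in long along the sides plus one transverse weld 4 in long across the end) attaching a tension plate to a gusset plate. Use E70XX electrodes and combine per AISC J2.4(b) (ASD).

R_n/Ω ≈ 45.1 kip

E70XX → F_EXX = 70 ksi.
t_e = 0.707 × 0.1875 = 0.1326 in.
R_nwl = 0.6 × 70 × 0.1326 × 12 = 66.81 kip (longitudinal, 2 welds).
R_nwt = 0.6 × 70 × 0.1326 × 4 = 22.27 kip (transverse, base value).
(i) R_nwl + R_nwt = 89.08 kip; (ii) 0.85 R_nwl + 1.5 R_nwt = 90.2 kip.
R_n = max = 90.2 kip [governs: (ii)]; R_n/Ω = 45.1 kip.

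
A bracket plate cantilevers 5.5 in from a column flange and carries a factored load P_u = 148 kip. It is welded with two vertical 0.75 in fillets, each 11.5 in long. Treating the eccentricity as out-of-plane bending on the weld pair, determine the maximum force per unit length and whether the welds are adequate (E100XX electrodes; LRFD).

E100XX → F_EXX = 100 ksi.
L_w = 2 × 11.5 = 23 in; section modulus (unit throat) S = 2 × L²/6 = 44.08 in².
Direct shear f_v = P/L_w = 148/23 = 6.435 kip/in.
Moment M = P × e = 148 × 5.5 = 814 kip·in; bending f_b = M/S = 18.47 kip/in.
f_max = √(f_v² + f_b²) = √(6.435² + 18.47²) = 19.55 kip/in.
φr_n = 0.75 × 0.6 × 100 × (0.707 × 0.75) = 23.86 kip/in → adequate.

f_max ≈ 19.6 kip/in; adequate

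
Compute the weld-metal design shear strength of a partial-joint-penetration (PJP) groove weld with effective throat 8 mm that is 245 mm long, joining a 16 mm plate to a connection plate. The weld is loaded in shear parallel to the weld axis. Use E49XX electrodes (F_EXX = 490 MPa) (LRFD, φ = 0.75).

Effective throat (given) t_e = 8 mm.
A_we = 8 × 245 = 1960 mm².
F_nw = 0.6 F_EXX = 294 MPa.
φR_n = 0.75 × 294 × 1960 × 10⁻³ = 432.2 kN.

φR_n ≈ 432 kN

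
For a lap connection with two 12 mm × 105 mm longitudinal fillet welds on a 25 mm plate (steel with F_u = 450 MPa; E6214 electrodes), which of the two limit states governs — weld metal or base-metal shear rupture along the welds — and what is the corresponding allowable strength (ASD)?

E62XX → F_EXX = 620 MPa.
t_e = 0.707 × 12 = 8.484 mm; L = 210 mm.
Weld metal: R_n/Ω = (1/2.0) × 0.6 × 620 × 8.484 × 210 × 10⁻³ = 331.4 kN.
Base metal (shear rupture): R_n/Ω = (1/2.0) × 0.6 × 450 × 25 × 210 × 10⁻³ = 708.8 kN.
Governing: weld metal.

R_n/Ω ≈ 331 kN (weld metal governs)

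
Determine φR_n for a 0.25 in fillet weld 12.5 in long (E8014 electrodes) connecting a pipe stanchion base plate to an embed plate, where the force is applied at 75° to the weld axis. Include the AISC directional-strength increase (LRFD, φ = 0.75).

E80XX → F_EXX = 80 ksi.
t_e = 0.707 × 0.25 = 0.1767 in; A_we = 0.1767 × 12.5 = 2.209 in².
Directional factor: 1.0 + 0.5 sin^1.5(75°) = 1.475.
F_nw = 0.6 × 80 × 1.475 = 70.78 ksi.
φR_n = 0.75 × 70.78 × 2.209 = 117.3 kips.

φR_n ≈ 117 kips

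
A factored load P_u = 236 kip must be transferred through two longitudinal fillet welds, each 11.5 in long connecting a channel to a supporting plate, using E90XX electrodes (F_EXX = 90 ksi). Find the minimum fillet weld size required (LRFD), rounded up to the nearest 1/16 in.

Total weld length L = 23 in.
Required throat t_e = P_u / (φ × 0.6 F_EXX × L) = 236 / (0.75 × 0.6 × 90 × 23) = 0.2534 in.
Required leg w = t_e / 0.707 = 0.3584 in → use 3/8 in.

w = 3/8 in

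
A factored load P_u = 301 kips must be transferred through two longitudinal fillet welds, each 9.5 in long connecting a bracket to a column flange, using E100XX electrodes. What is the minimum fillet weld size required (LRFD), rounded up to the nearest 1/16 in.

w = 1/2 in

E100XX → F_EXX = 100 ksi.
Total weld length L = 19 in.
Required throat t_e = P_u / (φ × 0.6 F_EXX × L) = 301 / (0.75 × 0.6 × 100 × 19) = 0.352 in.
Required leg w = t_e / 0.707 = 0.4979 in → use 1/2 in.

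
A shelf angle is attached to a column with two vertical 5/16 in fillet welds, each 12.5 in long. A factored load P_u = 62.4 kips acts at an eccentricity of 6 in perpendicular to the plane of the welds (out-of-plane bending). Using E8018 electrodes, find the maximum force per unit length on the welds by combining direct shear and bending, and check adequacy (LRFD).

E80XX → F_EXX = 80 ksi.
L_w = 2 × 12.5 = 25 in; section modulus (unit throat) S = 2 × L²/6 = 52.08 in².
Direct shear f_v = P/L_w = 62.4/25 = 2.496 kip/in.
Moment M = P × e = 62.4 × 6 = 374.4 kip·in; bending f_b = M/S = 7.188 kip/in.
f_max = √(f_v² + f_b²) = √(2.496² + 7.188²) = 7.609 kip/in.
φr_n = 0.75 × 0.6 × 80 × (0.707 × 0.3125) = 7.954 kip/in → adequate.

f_max ≈ 7.61 kip/in; adequate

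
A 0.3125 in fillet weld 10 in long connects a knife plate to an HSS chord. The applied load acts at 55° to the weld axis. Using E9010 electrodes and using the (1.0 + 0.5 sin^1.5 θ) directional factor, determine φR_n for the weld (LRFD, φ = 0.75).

φR_n ≈ 123 kip

E90XX → F_EXX = 90 ksi.
t_e = 0.707 × 0.3125 = 0.2209 in; A_we = 0.2209 × 10 = 2.209 in².
Directional factor: 1.0 + 0.5 sin^1.5(55°) = 1.371.
F_nw = 0.6 × 90 × 1.371 = 74.02 ksi.
φR_n = 0.75 × 74.02 × 2.209 = 122.6 kip.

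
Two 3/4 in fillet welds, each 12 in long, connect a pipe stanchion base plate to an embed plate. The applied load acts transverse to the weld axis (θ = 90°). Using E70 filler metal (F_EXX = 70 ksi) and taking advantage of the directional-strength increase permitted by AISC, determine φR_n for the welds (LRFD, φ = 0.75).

t_e = 0.707 × 0.75 = 0.5302 in; A_we = 0.5302 × 24 = 12.73 in².
Directional factor: 1.0 + 0.5 sin^1.5(90°) = 1.5.
F_nw = 0.6 × 70 × 1.5 = 63 ksi.
φR_n = 0.75 × 63 × 12.73 = 601.3 kip.

φR_n ≈ 601 kip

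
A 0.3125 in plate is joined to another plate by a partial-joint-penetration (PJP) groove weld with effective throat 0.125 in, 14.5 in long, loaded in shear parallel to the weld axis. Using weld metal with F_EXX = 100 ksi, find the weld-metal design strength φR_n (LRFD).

Effective throat (given) t_e = 0.125 in.
A_we = 0.125 × 14.5 = 1.812 in².
F_nw = 0.6 F_EXX = 60 ksi.
φR_n = 0.75 × 60 × 1.812 = 81.56 kip.

φR_n ≈ 81.6 kip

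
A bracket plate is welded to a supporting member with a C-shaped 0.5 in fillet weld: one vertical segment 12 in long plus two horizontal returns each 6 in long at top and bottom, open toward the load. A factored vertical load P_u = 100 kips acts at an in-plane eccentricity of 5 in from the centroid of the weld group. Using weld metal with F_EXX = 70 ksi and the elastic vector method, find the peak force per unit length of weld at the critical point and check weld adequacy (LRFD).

f_max ≈ 8.79 kip/in; adequate

Total weld length L_w = 24 in. Treat welds as unit-width lines.
Centroid: x̄ = 2×6×3 / 24 = 1.5 in from the vertical weld.
Polar moment about centroid: J = I_x + I_y = [12³/12 + 2×6×6²] + [12×1.5² + 2(6³/12 + 6×1.5²)] = 666 in³.
Direct shear f_v = P/L_w = 100 / 24 = 4.167 kip/in (vertical).
Torsion M = P·e = 100 × 5 = 500 kip·in.
Critical point at (x, y) = (4.5, 6) from centroid. f_tx = M·y/J = 4.505 kip/in; f_ty = M·x/J = 3.378 kip/in.
Resultant f_max = √[f_tx² + (f_v + f_ty)²] = √[4.505² + (4.167 + 3.378)²] = 8.787 kip/in.
Capacity per unit length: φr_n = 0.75 × 0.6 × 70 × (0.707 × 0.5) = 11.14 kip/in.
8.787 ≤ 11.14 → adequate.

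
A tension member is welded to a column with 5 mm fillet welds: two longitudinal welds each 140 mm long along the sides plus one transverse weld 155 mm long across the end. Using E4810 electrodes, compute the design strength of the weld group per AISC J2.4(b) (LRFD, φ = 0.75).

E48XX → F_EXX = 480 MPa.
t_e = 0.707 × 5 = 3.535 mm.
R_nwl = 0.6 × 480 × 3.535 × 280 × 10⁻³ = 285.1 kN (longitudinal, 2 welds).
R_nwt = 0.6 × 480 × 3.535 × 155 × 10⁻³ = 157.8 kN (transverse, base value).
(i) R_nwl + R_nwt = 442.9 kN; (ii) 0.85 R_nwl + 1.5 R_nwt = 479 kN.
R_n = max = 479 kN [governs: (ii)]; φR_n = 359.3 kN.

φR_n ≈ 359 kN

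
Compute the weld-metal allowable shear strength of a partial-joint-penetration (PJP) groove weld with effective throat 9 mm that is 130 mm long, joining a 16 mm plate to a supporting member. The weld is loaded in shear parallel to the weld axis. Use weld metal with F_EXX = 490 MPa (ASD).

Effective throat (given) t_e = 9 mm.
A_we = 9 × 130 = 1170 mm².
F_nw = 0.6 F_EXX = 294 MPa.
R_n/Ω = (294 × 1170) / 2.0 × 10⁻³ = 172 kN.

R_n/Ω ≈ 172 kN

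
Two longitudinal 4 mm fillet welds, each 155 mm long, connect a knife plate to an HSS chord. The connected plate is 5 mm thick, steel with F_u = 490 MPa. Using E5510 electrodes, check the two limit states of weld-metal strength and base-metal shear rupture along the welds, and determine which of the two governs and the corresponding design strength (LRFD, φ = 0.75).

E55XX → F_EXX = 550 MPa.
t_e = 0.707 × 4 = 2.828 mm; L = 310 mm.
Weld metal: φR_n = 0.75 × 0.6 × 550 × 2.828 × 310 × 10⁻³ = 217 kN.
Base metal (shear rupture): φR_n = 0.75 × 0.6 × 490 × 5 × 310 × 10⁻³ = 341.8 kN.
Governing: weld metal.

φR_n ≈ 217 kN (weld metal governs)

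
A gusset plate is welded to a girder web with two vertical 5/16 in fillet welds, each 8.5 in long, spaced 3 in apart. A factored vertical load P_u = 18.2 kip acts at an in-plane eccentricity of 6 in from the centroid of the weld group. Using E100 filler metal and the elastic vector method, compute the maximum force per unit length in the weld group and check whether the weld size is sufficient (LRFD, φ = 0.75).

E100XX → F_EXX = 100 ksi.
Total weld length L_w = 17 in. Treat welds as unit-width lines.
Polar moment about centroid: J = 2[d³/12 + d(b/2)²] = 2[8.5³/12 + 8.5×1.5²] = 140.6 in³.
Direct shear f_v = P/L_w = 18.2 / 17 = 1.071 kip/in (vertical).
Torsion M = P·e = 18.2 × 6 = 109.2 kip·in.
Critical point at (x, y) = (1.5, 4.25) from centroid. f_tx = M·y/J = 3.301 kip/in; f_ty = M·x/J = 1.165 kip/in.
Resultant f_max = √[f_tx² + (f_v + f_ty)²] = √[3.301² + (1.071 + 1.165)²] = 3.987 kip/in.
Capacity per unit length: φr_n = 0.75 × 0.6 × 100 × (0.707 × 0.3125) = 9.942 kip/in.
3.987 ≤ 9.942 → adequate.

f_max ≈ 3.99 kip/in; adequate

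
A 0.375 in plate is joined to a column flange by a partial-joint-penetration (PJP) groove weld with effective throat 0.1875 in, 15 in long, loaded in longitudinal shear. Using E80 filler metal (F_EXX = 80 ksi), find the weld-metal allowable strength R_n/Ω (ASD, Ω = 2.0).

Effective throat (given) t_e = 0.1875 in.
A_we = 0.1875 × 15 = 2.812 in².
F_nw = 0.6 F_EXX = 48 ksi.
R_n/Ω = (48 × 2.812) / 2.0 = 67.5 kip.

R_n/Ω ≈ 67.5 kip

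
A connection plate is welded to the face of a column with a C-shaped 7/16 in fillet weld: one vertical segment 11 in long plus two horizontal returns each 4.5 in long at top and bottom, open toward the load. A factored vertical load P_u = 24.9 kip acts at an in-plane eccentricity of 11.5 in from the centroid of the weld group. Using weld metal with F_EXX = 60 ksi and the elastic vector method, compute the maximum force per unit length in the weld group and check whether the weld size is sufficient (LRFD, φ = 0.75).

Total weld length L_w = 20 in. Treat welds as unit-width lines.
Centroid: x̄ = 2×4.5×2.25 / 20 = 1.012 in from the vertical weld.
Polar moment about centroid: J = I_x + I_y = [11³/12 + 2×4.5×5.5²] + [11×1.012² + 2(4.5³/12 + 4.5×1.238²)] = 423.4 in³.
Direct shear f_v = P/L_w = 24.9 / 20 = 1.245 kip/in (vertical).
Torsion M = P·e = 24.9 × 11.5 = 286.35 kip·in.
Critical point at (x, y) = (3.487, 5.5) from centroid. f_tx = M·y/J = 3.72 kip/in; f_ty = M·x/J = 2.359 kip/in.
Resultant f_max = √[f_tx² + (f_v + f_ty)²] = √[3.72² + (1.245 + 2.359)²] = 5.179 kip/in.
Capacity per unit length: φr_n = 0.75 × 0.6 × 60 × (0.707 × 0.4375) = 8.351 kip/in.
5.179 ≤ 8.351 → adequate.

f_max ≈ 5.18 kip/in; adequate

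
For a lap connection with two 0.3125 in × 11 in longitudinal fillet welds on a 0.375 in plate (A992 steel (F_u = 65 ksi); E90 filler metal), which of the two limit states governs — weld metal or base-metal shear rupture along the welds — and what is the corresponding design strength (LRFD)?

E90XX → F_EXX = 90 ksi.
t_e = 0.707 × 0.3125 = 0.2209 in; L = 22 in.
Weld metal: φR_n = 0.75 × 0.6 × 90 × 0.2209 × 22 = 196.9 kip.
Base metal (shear rupture): φR_n = 0.75 × 0.6 × 65 × 0.375 × 22 = 241.3 kip.
Governing: weld metal.

φR_n ≈ 197 kip (weld metal governs)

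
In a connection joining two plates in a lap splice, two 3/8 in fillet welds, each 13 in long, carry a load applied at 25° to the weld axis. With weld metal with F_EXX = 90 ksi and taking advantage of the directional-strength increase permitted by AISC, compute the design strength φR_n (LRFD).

t_e = 0.707 × 0.375 = 0.2651 in; A_we = 0.2651 × 26 = 6.893 in².
Directional factor: 1.0 + 0.5 sin^1.5(25°) = 1.137.
F_nw = 0.6 × 90 × 1.137 = 61.42 ksi.
φR_n = 0.75 × 61.42 × 6.893 = 317.5 kip.

φR_n ≈ 318 kip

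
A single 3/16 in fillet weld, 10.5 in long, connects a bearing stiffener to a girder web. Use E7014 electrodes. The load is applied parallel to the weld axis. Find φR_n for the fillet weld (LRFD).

E70XX → F_EXX = 70 ksi.
Effective throat t_e = 0.707 × 0.1875 = 0.1326 in.
Total length L = 10.5 in; A_we = 0.1326 × 10.5 = 1.392 in².
F_nw = 0.6 F_EXX = 0.6 × 70 = 42 ksi.
φR_n = 0.75 × 42 × 1.392 = 43.85 kip.

φR_n ≈ 43.8 kip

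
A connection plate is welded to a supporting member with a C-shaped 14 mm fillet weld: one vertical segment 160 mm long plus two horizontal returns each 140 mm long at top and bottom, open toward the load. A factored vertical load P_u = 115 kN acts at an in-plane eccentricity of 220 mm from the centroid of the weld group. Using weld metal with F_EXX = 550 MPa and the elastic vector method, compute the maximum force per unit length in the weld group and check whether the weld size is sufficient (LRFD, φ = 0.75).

Total weld length L_w = 440 mm. Treat welds as unit-width lines.
Centroid: x̄ = 2×140×70 / 440 = 44.55 mm from the vertical weld.
Polar moment about centroid: J = I_x + I_y = [160³/12 + 2×140×80²] + [160×44.55² + 2(140³/12 + 140×25.45²)] = 3090000 mm³.
Direct shear f_v = P/L_w = 115×10³ / 440 = 261.4 N/mm (vertical).
Torsion M = P·e = 115×10³ × 220 = 25300000 N·mm.
Critical point at (x, y) = (95.45, 80) from centroid. f_tx = M·y/J = 655.1 N/mm; f_ty = M·x/J = 781.7 N/mm.
Resultant f_max = √[f_tx² + (f_v + f_ty)²] = √[655.1² + (261.4 + 781.7)²] = 1232 N/mm.
Capacity per unit length: φr_n = 0.75 × 0.6 × 550 × (0.707 × 14) = 2450 N/mm.
1232 ≤ 2450 → adequate.

f_max ≈ 1230 N/mm; adequate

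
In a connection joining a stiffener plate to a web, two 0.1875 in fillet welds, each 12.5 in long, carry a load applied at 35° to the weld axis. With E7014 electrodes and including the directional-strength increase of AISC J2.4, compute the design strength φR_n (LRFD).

E70XX → F_EXX = 70 ksi.
t_e = 0.707 × 0.1875 = 0.1326 in; A_we = 0.1326 × 25 = 3.314 in².
Directional factor: 1.0 + 0.5 sin^1.5(35°) = 1.217.
F_nw = 0.6 × 70 × 1.217 = 51.12 ksi.
φR_n = 0.75 × 51.12 × 3.314 = 127.1 kips.

φR_n ≈ 127 kips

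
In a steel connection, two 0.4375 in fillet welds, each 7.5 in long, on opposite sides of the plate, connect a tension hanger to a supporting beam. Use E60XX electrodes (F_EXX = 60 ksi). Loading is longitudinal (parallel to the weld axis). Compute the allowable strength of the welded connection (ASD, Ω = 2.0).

R_n/Ω ≈ 83.5 kips

Effective throat t_e = 0.707 × 0.4375 = 0.3093 in.
Total length L = 15 in; A_we = 0.3093 × 15 = 4.64 in².
F_nw = 0.6 F_EXX = 0.6 × 60 = 36 ksi.
R_n = 36 × 4.64 = 167 kips; R_n/Ω = 167/2.0 = 83.51 kips.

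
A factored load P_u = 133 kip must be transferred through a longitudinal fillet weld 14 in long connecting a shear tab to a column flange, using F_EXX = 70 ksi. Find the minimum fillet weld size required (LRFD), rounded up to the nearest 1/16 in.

Total weld length L = 14 in.
Required throat t_e = P_u / (φ × 0.6 F_EXX × L) = 133 / (0.75 × 0.6 × 70 × 14) = 0.3016 in.
Required leg w = t_e / 0.707 = 0.4266 in → use 7/16 in.

w = 7/16 in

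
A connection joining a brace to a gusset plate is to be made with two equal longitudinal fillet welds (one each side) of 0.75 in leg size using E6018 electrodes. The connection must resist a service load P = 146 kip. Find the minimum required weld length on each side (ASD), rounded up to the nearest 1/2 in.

L = 8 in on each side

E60XX → F_EXX = 60 ksi.
Throat t_e = 0.707 × 0.75 = 0.5302 in.
r_n/Ω = (0.6 × 60 × 0.5302) / 2.0 = 9.544 kip/in.
L_req = P / (r_n/Ω) = 146 / 9.544 = 15.3 in total.
Per side: 15.3 / 2 = 7.648 in.
Round up → use L = 8 in on each side.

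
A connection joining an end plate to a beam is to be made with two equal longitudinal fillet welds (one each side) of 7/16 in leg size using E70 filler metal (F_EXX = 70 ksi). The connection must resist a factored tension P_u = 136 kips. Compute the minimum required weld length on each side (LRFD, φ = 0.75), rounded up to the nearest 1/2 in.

Throat t_e = 0.707 × 0.4375 = 0.3093 in.
φr_n = 0.75 × 0.6 × 70 × 0.3093 = 9.743 kips/in.
L_req = P_u / φr_n = 136 / 9.743 = 13.96 in total.
Per side: 13.96 / 2 = 6.979 in.
Round up → use L = 7 in on each side.

L = 7 in on each side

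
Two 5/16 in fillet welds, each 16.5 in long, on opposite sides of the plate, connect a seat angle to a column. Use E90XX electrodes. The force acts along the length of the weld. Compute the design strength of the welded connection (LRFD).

φR_n ≈ 295 kip

E90XX → F_EXX = 90 ksi.
Effective throat t_e = 0.707 × 0.3125 = 0.2209 in.
Total length L = 33 in; A_we = 0.2209 × 33 = 7.291 in².
F_nw = 0.6 F_EXX = 0.6 × 90 = 54 ksi.
φR_n = 0.75 × 54 × 7.291 = 295.3 kip.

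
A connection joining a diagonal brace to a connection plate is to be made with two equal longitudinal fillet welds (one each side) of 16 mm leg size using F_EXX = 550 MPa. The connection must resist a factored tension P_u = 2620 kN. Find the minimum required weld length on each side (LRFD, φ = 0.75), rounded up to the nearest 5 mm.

Throat t_e = 0.707 × 16 = 11.31 mm.
φr_n = 0.75 × 0.6 × 550 × 11.31 × 10⁻³ = 2.8 kN/mm.
L_req = P_u / φr_n = 2620 / 2.8 = 935.8 mm total.
Per side: 935.8 / 2 = 467.9 mm.
Round up → use L = 470 mm on each side.

L = 470 mm on each side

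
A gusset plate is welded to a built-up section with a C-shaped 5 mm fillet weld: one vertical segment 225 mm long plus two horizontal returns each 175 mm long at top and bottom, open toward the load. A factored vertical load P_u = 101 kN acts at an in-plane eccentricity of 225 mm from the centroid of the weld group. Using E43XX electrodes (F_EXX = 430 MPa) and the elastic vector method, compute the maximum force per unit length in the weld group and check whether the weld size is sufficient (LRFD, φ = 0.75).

Total weld length L_w = 575 mm. Treat welds as unit-width lines.
Centroid: x̄ = 2×175×87.5 / 575 = 53.26 mm from the vertical weld.
Polar moment about centroid: J = I_x + I_y = [225³/12 + 2×175×112.5²] + [225×53.26² + 2(175³/12 + 175×34.24²)] = 7321000 mm³.
Direct shear f_v = P/L_w = 101×10³ / 575 = 175.7 N/mm (vertical).
Torsion M = P·e = 101×10³ × 225 = 22725000 N·mm.
Critical point at (x, y) = (121.7, 112.5) from centroid. f_tx = M·y/J = 349.2 N/mm; f_ty = M·x/J = 377.9 N/mm.
Resultant f_max = √[f_tx² + (f_v + f_ty)²] = √[349.2² + (175.7 + 377.9)²] = 654.5 N/mm.
Capacity per unit length: φr_n = 0.75 × 0.6 × 430 × (0.707 × 5) = 684 N/mm.
654.5 ≤ 684 → adequate.

f_max ≈ 655 N/mm; adequate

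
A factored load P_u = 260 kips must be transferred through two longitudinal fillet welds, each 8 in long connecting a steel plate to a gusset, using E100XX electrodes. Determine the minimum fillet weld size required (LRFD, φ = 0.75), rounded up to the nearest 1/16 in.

w = 9/16 in

E100XX → F_EXX = 100 ksi.
Total weld length L = 16 in.
Required throat t_e = P_u / (φ × 0.6 F_EXX × L) = 260 / (0.75 × 0.6 × 100 × 16) = 0.3611 in.
Required leg w = t_e / 0.707 = 0.5108 in → use 9/16 in.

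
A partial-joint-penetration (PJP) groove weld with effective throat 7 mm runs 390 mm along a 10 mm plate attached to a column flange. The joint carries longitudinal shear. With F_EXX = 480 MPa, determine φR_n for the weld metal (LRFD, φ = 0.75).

Effective throat (given) t_e = 7 mm.
A_we = 7 × 390 = 2730 mm².
F_nw = 0.6 F_EXX = 288 MPa.
φR_n = 0.75 × 288 × 2730 × 10⁻³ = 589.7 kN.

φR_n ≈ 590 kN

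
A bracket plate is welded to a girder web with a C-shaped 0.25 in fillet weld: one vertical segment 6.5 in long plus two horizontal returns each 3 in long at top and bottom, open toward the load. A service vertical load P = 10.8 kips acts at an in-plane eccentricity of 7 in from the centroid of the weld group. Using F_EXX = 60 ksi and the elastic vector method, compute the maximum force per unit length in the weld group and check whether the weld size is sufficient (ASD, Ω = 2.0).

Total weld length L_w = 12.5 in. Treat welds as unit-width lines.
Centroid: x̄ = 2×3×1.5 / 12.5 = 0.72 in from the vertical weld.
Polar moment about centroid: J = I_x + I_y = [6.5³/12 + 2×3×3.25²] + [6.5×0.72² + 2(3³/12 + 3×0.78²)] = 97.78 in³.
Direct shear f_v = P/L_w = 10.8 / 12.5 = 0.864 kip/in (vertical).
Torsion M = P·e = 10.8 × 7 = 75.6 kip·in.
Critical point at (x, y) = (2.28, 3.25) from centroid. f_tx = M·y/J = 2.513 kip/in; f_ty = M·x/J = 1.763 kip/in.
Resultant f_max = √[f_tx² + (f_v + f_ty)²] = √[2.513² + (0.864 + 1.763)²] = 3.635 kip/in.
Capacity per unit length: r_n/Ω = (1/2.0) × 0.6 × 60 × (0.707 × 0.25) = 3.181 kip/in.
3.635 > 3.181 → NOT adequate.

f_max ≈ 3.64 kip/in; NOT adequate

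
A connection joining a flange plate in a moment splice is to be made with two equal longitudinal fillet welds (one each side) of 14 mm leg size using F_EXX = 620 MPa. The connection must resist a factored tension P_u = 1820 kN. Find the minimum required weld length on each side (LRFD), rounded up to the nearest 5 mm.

L = 330 mm on each side

Throat t_e = 0.707 × 14 = 9.898 mm.
φr_n = 0.75 × 0.6 × 620 × 9.898 × 10⁻³ = 2.762 kN/mm.
L_req = P_u / φr_n = 1820 / 2.762 = 659.1 mm total.
Per side: 659.1 / 2 = 329.5 mm.
Round up → use L = 330 mm on each side.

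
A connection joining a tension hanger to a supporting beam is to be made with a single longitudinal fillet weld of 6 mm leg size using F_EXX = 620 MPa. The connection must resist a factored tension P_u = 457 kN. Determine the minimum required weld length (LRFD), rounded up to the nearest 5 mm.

L = 390 mm

Throat t_e = 0.707 × 6 = 4.242 mm.
φr_n = 0.75 × 0.6 × 620 × 4.242 × 10⁻³ = 1.184 kN/mm.
L_req = P_u / φr_n = 457 / 1.184 = 386.1 mm total.
Round up → use L = 390 mm.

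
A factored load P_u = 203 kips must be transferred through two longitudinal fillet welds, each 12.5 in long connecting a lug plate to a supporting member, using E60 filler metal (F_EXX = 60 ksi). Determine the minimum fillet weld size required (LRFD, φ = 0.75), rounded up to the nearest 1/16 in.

Total weld length L = 25 in.
Required throat t_e = P_u / (φ × 0.6 F_EXX × L) = 203 / (0.75 × 0.6 × 60 × 25) = 0.3007 in.
Required leg w = t_e / 0.707 = 0.4254 in → use 7/16 in.

w = 7/16 in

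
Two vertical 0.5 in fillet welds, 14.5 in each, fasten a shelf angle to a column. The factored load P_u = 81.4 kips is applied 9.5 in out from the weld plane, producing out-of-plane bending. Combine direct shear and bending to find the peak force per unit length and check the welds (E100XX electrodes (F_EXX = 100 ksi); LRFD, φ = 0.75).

L_w = 2 × 14.5 = 29 in; section modulus (unit throat) S = 2 × L²/6 = 70.08 in².
Direct shear f_v = P/L_w = 81.4/29 = 2.807 kip/in.
Moment M = P × e = 81.4 × 9.5 = 773.3 kip·in; bending f_b = M/S = 11.03 kip/in.
f_max = √(f_v² + f_b²) = √(2.807² + 11.03²) = 11.39 kip/in.
φr_n = 0.75 × 0.6 × 100 × (0.707 × 0.5) = 15.91 kip/in → adequate.

f_max ≈ 11.4 kip/in; adequate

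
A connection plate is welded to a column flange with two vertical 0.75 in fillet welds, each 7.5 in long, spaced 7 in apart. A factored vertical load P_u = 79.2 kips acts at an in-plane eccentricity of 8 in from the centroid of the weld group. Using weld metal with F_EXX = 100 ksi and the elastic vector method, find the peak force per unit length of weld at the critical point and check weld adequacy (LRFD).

Total weld length L_w = 15 in. Treat welds as unit-width lines.
Polar moment about centroid: J = 2[d³/12 + d(b/2)²] = 2[7.5³/12 + 7.5×3.5²] = 254.1 in³.
Direct shear f_v = P/L_w = 79.2 / 15 = 5.28 kip/in (vertical).
Torsion M = P·e = 79.2 × 8 = 633.6 kip·in.
Critical point at (x, y) = (3.5, 3.75) from centroid. f_tx = M·y/J = 9.352 kip/in; f_ty = M·x/J = 8.729 kip/in.
Resultant f_max = √[f_tx² + (f_v + f_ty)²] = √[9.352² + (5.28 + 8.729)²] = 16.84 kip/in.
Capacity per unit length: φr_n = 0.75 × 0.6 × 100 × (0.707 × 0.75) = 23.86 kip/in.
16.84 ≤ 23.86 → adequate.

f_max ≈ 16.8 kip/in; adequate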